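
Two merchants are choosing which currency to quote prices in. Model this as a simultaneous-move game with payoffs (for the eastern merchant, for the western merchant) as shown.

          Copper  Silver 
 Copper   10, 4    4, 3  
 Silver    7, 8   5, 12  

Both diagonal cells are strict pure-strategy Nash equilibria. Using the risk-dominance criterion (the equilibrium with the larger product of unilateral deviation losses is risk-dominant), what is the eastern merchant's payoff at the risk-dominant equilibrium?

At both Copper: the eastern merchant loses 10 − 7 = 3 by deviating; the western merchant loses 4 − 3 = 1. Product = 3·1 = 3.
At both Silver: the eastern merchant loses 5 − 4 = 1 by deviating; the western merchant loses 12 − 8 = 4. Product = 1·4 = 4.
4 > 3, so both Silver is risk-dominant. The eastern merchant's payoff there is 5.

5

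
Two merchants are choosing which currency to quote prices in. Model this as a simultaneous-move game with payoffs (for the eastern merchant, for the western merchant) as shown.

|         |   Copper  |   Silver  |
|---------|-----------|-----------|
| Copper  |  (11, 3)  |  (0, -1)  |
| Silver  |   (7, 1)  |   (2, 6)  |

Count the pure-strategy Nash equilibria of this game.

2

Both Copper: the eastern merchant gets 11 (best alternative 7); the western merchant gets 3 (best alternative -1). Neither deviates — NE.
Both Silver: the eastern merchant gets 2 (best alternative 0); the western merchant gets 6 (best alternative 1). Neither deviates — NE.
(Copper, Silver) is not a NE: the eastern merchant would switch to Silver (2 > 0).
No other cell survives both best-response checks, so there are 2 pure NE.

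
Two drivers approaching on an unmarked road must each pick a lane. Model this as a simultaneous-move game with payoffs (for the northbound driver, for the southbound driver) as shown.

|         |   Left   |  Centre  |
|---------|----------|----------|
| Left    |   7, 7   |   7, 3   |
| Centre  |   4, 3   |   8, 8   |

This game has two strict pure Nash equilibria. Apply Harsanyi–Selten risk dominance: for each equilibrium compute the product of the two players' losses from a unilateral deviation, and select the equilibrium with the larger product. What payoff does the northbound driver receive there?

7

At both Left: the northbound driver loses 7 − 4 = 3 by deviating; the southbound driver loses 7 − 3 = 4. Product = 3·4 = 12.
At both Centre: the northbound driver loses 8 − 7 = 1 by deviating; the southbound driver loses 8 − 3 = 5. Product = 1·5 = 5.
12 > 5, so both Left is risk-dominant. The northbound driver's payoff there is 7.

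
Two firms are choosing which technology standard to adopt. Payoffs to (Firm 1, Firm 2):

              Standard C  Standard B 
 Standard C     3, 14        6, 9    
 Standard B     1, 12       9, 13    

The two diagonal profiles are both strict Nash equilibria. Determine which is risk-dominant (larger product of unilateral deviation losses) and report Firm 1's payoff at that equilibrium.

3

At both Standard C: Firm 1 loses 3 − 1 = 2 by deviating; Firm 2 loses 14 − 9 = 5. Product = 2·5 = 10.
At both Standard B: Firm 1 loses 9 − 6 = 3 by deviating; Firm 2 loses 13 − 12 = 1. Product = 3·1 = 3.
10 > 3, so both Standard C is risk-dominant. Firm 1's payoff there is 3.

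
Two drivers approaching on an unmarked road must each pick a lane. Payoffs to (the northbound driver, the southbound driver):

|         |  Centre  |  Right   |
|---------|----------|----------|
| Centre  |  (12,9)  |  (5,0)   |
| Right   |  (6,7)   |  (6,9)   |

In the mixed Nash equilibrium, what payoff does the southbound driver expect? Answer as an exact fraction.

81/11

The northbound driver mixes with probability p on Centre, chosen so the southbound driver is indifferent: 9p + 7(1−p) = 0p + 9(1−p) gives p = 2/11.
The southbound driver's expected payoff is 9·2/11 + 7·9/11 = 81/11.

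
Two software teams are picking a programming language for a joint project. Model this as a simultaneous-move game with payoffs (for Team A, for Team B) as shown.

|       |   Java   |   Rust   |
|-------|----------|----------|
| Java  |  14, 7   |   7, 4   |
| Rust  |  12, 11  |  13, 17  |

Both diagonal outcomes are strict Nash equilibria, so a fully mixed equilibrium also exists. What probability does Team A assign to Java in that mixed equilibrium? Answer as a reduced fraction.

2/3

Team A's mix p on Java must make Team B indifferent between Java and Rust.
Team B's payoff from Java: 7p + 11(1−p). From Rust: 4p + 17(1−p).
Set equal: 3p = 6(1−p) → p = 6/9 = 2/3.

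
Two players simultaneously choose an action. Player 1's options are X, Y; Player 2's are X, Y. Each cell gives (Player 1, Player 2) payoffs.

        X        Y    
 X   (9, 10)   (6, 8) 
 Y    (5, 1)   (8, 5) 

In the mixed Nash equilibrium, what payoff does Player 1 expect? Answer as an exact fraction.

7

Player 2 mixes with probability q on X, chosen so Player 1 is indifferent: 9q + 6(1−q) = 5q + 8(1−q) gives q = 1/3.
Player 1's expected payoff (from either row, since indifferent) is 9·1/3 + 6·2/3 = 7.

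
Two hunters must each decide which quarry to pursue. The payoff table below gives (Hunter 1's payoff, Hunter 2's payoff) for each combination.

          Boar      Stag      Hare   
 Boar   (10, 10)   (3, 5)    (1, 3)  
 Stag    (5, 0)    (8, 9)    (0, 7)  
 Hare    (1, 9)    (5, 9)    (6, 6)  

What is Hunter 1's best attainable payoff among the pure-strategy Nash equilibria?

10

Both Boar is a pure NE (Hunter 1: 10 ≥ 5; Hunter 2: 10 ≥ 5). Hunter 1 gets 10.
Both Stag is a pure NE (Hunter 1: 8 ≥ 5; Hunter 2: 9 ≥ 7). Hunter 1 gets 8.
Every other cell has a profitable deviation for at least one player. Highest of {10, 8} is 10.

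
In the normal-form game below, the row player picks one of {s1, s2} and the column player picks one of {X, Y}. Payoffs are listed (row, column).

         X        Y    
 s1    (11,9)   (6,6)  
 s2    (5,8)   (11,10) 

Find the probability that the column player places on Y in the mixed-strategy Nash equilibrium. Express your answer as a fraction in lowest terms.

6/11

The column player's mix q on X must make the row player indifferent between s1 and s2.
The row player's payoff from s1: 11q + 6(1−q). From s2: 5q + 11(1−q).
Set equal: 6q = 5(1−q) → q = 5/11.
Probability on Y is 1 − 5/11 = 6/11.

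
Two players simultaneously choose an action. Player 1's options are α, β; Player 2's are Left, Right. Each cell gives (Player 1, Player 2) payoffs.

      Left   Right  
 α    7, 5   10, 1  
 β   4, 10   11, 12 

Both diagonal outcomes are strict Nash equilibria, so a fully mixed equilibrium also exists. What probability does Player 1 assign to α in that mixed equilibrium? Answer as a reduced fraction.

Player 1's mix p on α must make Player 2 indifferent between Left and Right.
Player 2's payoff from Left: 5p + 10(1−p). From Right: 1p + 12(1−p).
Set equal: 4p = 2(1−p) → p = 2/6 = 1/3.

1/3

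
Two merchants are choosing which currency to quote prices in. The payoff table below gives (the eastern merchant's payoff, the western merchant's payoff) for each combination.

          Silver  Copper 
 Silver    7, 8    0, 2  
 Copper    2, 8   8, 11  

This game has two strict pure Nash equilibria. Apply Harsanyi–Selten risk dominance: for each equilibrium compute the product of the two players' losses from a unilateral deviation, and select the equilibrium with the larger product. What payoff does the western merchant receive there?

8

At both Silver: the eastern merchant loses 7 − 2 = 5 by deviating; the western merchant loses 8 − 2 = 6. Product = 5·6 = 30.
At both Copper: the eastern merchant loses 8 − 0 = 8 by deviating; the western merchant loses 11 − 8 = 3. Product = 8·3 = 24.
30 > 24, so both Silver is risk-dominant. The western merchant's payoff there is 8.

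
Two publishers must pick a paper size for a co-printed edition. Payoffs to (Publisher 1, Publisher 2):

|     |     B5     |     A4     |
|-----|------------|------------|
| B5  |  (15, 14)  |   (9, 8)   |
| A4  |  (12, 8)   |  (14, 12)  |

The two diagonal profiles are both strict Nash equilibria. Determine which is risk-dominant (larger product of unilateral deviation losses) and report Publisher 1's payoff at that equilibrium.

14

At both B5: Publisher 1 loses 15 − 12 = 3 by deviating; Publisher 2 loses 14 − 8 = 6. Product = 3·6 = 18.
At both A4: Publisher 1 loses 14 − 9 = 5 by deviating; Publisher 2 loses 12 − 8 = 4. Product = 5·4 = 20.
20 > 18, so both A4 is risk-dominant. Publisher 1's payoff there is 14.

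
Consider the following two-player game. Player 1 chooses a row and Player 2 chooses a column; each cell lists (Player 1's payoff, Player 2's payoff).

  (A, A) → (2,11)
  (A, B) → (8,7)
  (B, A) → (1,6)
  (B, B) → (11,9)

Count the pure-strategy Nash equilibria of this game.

2

Both A: Player 1 gets 2 (best alternative 1); Player 2 gets 11 (best alternative 7). Neither deviates — NE.
Both B: Player 1 gets 11 (best alternative 8); Player 2 gets 9 (best alternative 6). Neither deviates — NE.
(B, A) is not a NE: Player 1 would switch to A (2 > 1).
No other cell survives both best-response checks, so there are 2 pure NE.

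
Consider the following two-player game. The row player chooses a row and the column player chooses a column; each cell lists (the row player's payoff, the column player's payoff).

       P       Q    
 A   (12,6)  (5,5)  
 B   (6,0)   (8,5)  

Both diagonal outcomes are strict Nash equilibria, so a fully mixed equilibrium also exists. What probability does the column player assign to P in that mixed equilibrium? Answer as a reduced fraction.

The column player's mix q on P must make the row player indifferent between A and B.
The row player's payoff from A: 12q + 5(1−q). From B: 6q + 8(1−q).
Set equal: 6q = 3(1−q) → q = 3/9 = 1/3.

1/3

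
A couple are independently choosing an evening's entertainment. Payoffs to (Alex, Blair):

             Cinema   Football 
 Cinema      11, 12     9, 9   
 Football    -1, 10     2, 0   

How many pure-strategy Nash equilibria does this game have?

Both Cinema: Alex gets 11 (best alternative -1); Blair gets 12 (best alternative 9). Neither deviates — NE.
Both Football is not a NE: Alex would switch to Cinema (9 > 2).
No other cell survives both best-response checks, so there is 1 pure NE.

1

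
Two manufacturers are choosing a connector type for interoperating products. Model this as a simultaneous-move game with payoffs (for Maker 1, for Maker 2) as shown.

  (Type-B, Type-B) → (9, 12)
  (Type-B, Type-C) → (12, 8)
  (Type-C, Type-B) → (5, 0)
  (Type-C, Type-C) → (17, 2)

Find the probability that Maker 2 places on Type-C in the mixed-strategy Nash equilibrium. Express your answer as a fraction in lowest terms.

Maker 2's mix q on Type-B must make Maker 1 indifferent between Type-B and Type-C.
Maker 1's payoff from Type-B: 9q + 12(1−q). From Type-C: 5q + 17(1−q).
Set equal: 4q = 5(1−q) → q = 5/9.
Probability on Type-C is 1 − 5/9 = 4/9.

4/9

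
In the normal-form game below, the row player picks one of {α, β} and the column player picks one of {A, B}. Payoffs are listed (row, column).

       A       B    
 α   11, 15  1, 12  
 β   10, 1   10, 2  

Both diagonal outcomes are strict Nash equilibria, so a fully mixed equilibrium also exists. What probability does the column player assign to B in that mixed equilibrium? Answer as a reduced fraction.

The column player's mix q on A must make the row player indifferent between α and β.
The row player's payoff from α: 11q + 1(1−q). From β: 10q + 10(1−q).
Set equal: 1q = 9(1−q) → q = 9/10.
Probability on B is 1 − 9/10 = 1/10.

1/10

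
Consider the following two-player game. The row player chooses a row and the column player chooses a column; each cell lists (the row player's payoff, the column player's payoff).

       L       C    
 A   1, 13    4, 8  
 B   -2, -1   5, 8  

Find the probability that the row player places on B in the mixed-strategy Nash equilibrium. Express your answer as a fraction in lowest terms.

The row player's mix p on A must make the column player indifferent between L and C.
The column player's payoff from L: 13p + (-1)(1−p). From C: 8p + 8(1−p).
Set equal: 5p = 9(1−p) → p = 9/14.
Probability on B is 1 − 9/14 = 5/14.

5/14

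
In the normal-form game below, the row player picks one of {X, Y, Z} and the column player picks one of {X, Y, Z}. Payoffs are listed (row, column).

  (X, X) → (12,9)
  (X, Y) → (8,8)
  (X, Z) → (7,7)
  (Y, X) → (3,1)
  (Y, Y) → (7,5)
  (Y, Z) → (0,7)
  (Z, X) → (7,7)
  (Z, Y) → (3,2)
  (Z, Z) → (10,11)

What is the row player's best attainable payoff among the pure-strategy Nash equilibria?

12

Both X is a pure NE (the row player: 12 ≥ 7; the column player: 9 ≥ 8). The row player gets 12.
Both Z is a pure NE (the row player: 10 ≥ 7; the column player: 11 ≥ 7). The row player gets 10.
Every other cell has a profitable deviation for at least one player. Highest of {12, 10} is 12.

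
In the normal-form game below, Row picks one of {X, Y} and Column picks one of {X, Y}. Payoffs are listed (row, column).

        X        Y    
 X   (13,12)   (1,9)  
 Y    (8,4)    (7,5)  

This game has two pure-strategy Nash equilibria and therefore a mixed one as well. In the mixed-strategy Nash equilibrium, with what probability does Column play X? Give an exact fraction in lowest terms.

6/11

Column's mix q on X must make Row indifferent between X and Y.
Row's payoff from X: 13q + 1(1−q). From Y: 8q + 7(1−q).
Set equal: 5q = 6(1−q) → q = 6/11.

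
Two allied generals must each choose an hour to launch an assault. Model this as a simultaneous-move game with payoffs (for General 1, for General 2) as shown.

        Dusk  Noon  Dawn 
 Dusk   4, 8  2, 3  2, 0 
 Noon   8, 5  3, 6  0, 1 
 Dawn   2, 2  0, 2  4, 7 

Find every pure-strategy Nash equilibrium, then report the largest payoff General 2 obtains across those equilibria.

Both Noon is a pure NE (General 1: 3 ≥ 2; General 2: 6 ≥ 5). General 2 gets 6.
Both Dawn is a pure NE (General 1: 4 ≥ 2; General 2: 7 ≥ 2). General 2 gets 7.
Every other cell has a profitable deviation for at least one player. Highest of {6, 7} is 7.

7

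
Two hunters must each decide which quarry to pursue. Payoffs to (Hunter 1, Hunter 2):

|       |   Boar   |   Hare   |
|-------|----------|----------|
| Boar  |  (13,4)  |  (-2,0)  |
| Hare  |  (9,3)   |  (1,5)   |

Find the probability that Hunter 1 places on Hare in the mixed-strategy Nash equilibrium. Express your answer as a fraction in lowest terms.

2/3

Hunter 1's mix p on Boar must make Hunter 2 indifferent between Boar and Hare.
Hunter 2's payoff from Boar: 4p + 3(1−p). From Hare: 0p + 5(1−p).
Set equal: 4p = 2(1−p) → p = 2/6 = 1/3.
Probability on Hare is 1 − 1/3 = 2/3.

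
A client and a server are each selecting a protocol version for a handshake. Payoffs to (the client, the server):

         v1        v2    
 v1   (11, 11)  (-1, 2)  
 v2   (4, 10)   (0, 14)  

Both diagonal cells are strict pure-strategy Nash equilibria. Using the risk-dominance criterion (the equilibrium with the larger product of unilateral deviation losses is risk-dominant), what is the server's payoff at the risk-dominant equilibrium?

At both v1: the client loses 11 − 4 = 7 by deviating; the server loses 11 − 2 = 9. Product = 7·9 = 63.
At both v2: the client loses 0 − (-1) = 1 by deviating; the server loses 14 − 10 = 4. Product = 1·4 = 4.
63 > 4, so both v1 is risk-dominant. The server's payoff there is 11.

11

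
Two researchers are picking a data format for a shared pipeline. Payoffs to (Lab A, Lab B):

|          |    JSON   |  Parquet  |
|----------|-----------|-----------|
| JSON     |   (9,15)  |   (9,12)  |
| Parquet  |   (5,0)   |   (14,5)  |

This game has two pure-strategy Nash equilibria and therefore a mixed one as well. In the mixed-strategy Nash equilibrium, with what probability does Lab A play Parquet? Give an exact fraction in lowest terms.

3/8

Lab A's mix p on JSON must make Lab B indifferent between JSON and Parquet.
Lab B's payoff from JSON: 15p + 0(1−p). From Parquet: 12p + 5(1−p).
Set equal: 3p = 5(1−p) → p = 5/8.
Probability on Parquet is 1 − 5/8 = 3/8.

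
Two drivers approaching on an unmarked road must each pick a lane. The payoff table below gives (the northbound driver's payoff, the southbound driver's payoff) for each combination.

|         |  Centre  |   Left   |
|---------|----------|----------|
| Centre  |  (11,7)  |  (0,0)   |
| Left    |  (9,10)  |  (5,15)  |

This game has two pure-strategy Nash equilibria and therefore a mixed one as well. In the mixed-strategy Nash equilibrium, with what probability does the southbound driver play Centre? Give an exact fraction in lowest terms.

5/7

The southbound driver's mix q on Centre must make the northbound driver indifferent between Centre and Left.
The northbound driver's payoff from Centre: 11q + 0(1−q). From Left: 9q + 5(1−q).
Set equal: 2q = 5(1−q) → q = 5/7.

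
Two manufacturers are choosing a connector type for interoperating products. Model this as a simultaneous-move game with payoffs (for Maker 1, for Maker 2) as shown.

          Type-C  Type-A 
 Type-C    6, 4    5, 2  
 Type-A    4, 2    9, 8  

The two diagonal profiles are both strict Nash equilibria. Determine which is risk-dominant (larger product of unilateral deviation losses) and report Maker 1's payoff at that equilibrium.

9

At both Type-C: Maker 1 loses 6 − 4 = 2 by deviating; Maker 2 loses 4 − 2 = 2. Product = 2·2 = 4.
At both Type-A: Maker 1 loses 9 − 5 = 4 by deviating; Maker 2 loses 8 − 2 = 6. Product = 4·6 = 24.
24 > 4, so both Type-A is risk-dominant. Maker 1's payoff there is 9.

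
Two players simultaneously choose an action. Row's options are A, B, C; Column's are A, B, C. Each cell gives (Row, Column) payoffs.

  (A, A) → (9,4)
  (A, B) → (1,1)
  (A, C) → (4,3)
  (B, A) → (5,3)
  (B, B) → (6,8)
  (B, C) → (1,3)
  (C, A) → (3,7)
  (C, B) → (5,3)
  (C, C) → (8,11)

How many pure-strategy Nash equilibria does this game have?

Both A: Row gets 9 (best alternative 5); Column gets 4 (best alternative 3). Neither deviates — NE.
Both B: Row gets 6 (best alternative 5); Column gets 8 (best alternative 3). Neither deviates — NE.
Both C: Row gets 8 (best alternative 4); Column gets 11 (best alternative 7). Neither deviates — NE.
(B, C) is not a NE: Row would switch to C (8 > 1).
No other cell survives both best-response checks, so there are 3 pure NE.

3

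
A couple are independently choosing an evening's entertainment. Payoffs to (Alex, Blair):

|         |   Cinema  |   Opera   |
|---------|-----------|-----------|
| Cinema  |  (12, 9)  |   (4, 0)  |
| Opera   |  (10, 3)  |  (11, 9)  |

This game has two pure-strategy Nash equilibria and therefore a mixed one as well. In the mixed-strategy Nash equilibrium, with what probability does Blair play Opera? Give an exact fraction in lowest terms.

Blair's mix q on Cinema must make Alex indifferent between Cinema and Opera.
Alex's payoff from Cinema: 12q + 4(1−q). From Opera: 10q + 11(1−q).
Set equal: 2q = 7(1−q) → q = 7/9.
Probability on Opera is 1 − 7/9 = 2/9.

2/9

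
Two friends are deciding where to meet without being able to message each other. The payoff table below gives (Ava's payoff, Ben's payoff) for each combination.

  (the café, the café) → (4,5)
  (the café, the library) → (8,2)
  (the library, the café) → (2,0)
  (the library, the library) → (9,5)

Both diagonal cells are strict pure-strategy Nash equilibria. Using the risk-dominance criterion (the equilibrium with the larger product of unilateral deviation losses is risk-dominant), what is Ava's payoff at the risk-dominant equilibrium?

At both the café: Ava loses 4 − 2 = 2 by deviating; Ben loses 5 − 2 = 3. Product = 2·3 = 6.
At both the library: Ava loses 9 − 8 = 1 by deviating; Ben loses 5 − 0 = 5. Product = 1·5 = 5.
6 > 5, so both the café is risk-dominant. Ava's payoff there is 4.

4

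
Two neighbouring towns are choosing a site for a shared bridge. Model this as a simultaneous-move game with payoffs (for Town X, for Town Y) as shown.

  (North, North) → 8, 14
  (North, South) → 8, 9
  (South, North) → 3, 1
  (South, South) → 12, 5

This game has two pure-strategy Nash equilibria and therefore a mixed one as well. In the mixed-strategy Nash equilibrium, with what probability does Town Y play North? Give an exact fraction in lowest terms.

4/9

Town Y's mix q on North must make Town X indifferent between North and South.
Town X's payoff from North: 8q + 8(1−q). From South: 3q + 12(1−q).
Set equal: 5q = 4(1−q) → q = 4/9.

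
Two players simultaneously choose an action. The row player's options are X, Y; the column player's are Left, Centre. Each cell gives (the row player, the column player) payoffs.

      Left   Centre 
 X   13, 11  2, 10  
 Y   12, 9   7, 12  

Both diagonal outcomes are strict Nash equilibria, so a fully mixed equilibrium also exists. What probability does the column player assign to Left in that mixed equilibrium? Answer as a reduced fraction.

5/6

The column player's mix q on Left must make the row player indifferent between X and Y.
The row player's payoff from X: 13q + 2(1−q). From Y: 12q + 7(1−q).
Set equal: 1q = 5(1−q) → q = 5/6.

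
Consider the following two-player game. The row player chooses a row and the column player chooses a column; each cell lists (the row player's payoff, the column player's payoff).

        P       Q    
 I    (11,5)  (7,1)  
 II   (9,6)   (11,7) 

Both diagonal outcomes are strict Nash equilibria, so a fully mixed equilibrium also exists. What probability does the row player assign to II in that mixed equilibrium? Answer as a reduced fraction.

The row player's mix p on I must make the column player indifferent between P and Q.
The column player's payoff from P: 5p + 6(1−p). From Q: 1p + 7(1−p).
Set equal: 4p = 1(1−p) → p = 1/5.
Probability on II is 1 − 1/5 = 4/5.

4/5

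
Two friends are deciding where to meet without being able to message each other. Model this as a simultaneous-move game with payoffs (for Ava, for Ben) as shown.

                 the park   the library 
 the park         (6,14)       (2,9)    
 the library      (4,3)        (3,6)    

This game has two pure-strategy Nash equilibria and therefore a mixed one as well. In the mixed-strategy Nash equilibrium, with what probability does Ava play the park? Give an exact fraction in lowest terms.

Ava's mix p on the park must make Ben indifferent between the park and the library.
Ben's payoff from the park: 14p + 3(1−p). From the library: 9p + 6(1−p).
Set equal: 5p = 3(1−p) → p = 3/8.

3/8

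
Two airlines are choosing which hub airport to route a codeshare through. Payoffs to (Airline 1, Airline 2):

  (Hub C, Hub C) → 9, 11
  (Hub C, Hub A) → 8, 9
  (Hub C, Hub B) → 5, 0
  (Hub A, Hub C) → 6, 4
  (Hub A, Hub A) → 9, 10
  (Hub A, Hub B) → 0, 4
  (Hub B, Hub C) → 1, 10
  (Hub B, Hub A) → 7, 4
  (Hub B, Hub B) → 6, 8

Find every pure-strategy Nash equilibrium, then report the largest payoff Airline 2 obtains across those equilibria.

Both Hub C is a pure NE (Airline 1: 9 ≥ 6; Airline 2: 11 ≥ 9). Airline 2 gets 11.
Both Hub A is a pure NE (Airline 1: 9 ≥ 8; Airline 2: 10 ≥ 4). Airline 2 gets 10.
Every other cell has a profitable deviation for at least one player. Highest of {11, 10} is 11.

11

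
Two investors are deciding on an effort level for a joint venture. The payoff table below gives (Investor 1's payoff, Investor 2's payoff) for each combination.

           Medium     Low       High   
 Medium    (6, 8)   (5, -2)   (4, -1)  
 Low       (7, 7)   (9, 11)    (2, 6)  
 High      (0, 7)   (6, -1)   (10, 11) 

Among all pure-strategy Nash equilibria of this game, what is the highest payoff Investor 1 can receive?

Both Low is a pure NE (Investor 1: 9 ≥ 6; Investor 2: 11 ≥ 7). Investor 1 gets 9.
Both High is a pure NE (Investor 1: 10 ≥ 4; Investor 2: 11 ≥ 7). Investor 1 gets 10.
Every other cell has a profitable deviation for at least one player. Highest of {9, 10} is 10.

10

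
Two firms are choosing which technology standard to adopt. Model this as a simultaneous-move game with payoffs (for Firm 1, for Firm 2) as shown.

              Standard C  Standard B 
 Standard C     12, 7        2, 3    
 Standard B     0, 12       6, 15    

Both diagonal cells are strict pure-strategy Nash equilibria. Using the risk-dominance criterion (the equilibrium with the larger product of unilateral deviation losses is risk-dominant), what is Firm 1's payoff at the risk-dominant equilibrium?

12

At both Standard C: Firm 1 loses 12 − 0 = 12 by deviating; Firm 2 loses 7 − 3 = 4. Product = 12·4 = 48.
At both Standard B: Firm 1 loses 6 − 2 = 4 by deviating; Firm 2 loses 15 − 12 = 3. Product = 4·3 = 12.
48 > 12, so both Standard C is risk-dominant. Firm 1's payoff there is 12.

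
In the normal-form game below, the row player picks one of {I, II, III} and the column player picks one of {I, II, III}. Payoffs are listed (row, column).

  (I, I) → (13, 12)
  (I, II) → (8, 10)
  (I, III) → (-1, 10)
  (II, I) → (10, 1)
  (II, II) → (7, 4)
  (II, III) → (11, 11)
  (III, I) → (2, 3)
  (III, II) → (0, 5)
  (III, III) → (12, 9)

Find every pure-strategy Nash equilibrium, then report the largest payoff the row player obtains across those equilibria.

Both I is a pure NE (the row player: 13 ≥ 10; the column player: 12 ≥ 10). The row player gets 13.
Both III is a pure NE (the row player: 12 ≥ 11; the column player: 9 ≥ 5). The row player gets 12.
Every other cell has a profitable deviation for at least one player. Highest of {13, 12} is 13.

13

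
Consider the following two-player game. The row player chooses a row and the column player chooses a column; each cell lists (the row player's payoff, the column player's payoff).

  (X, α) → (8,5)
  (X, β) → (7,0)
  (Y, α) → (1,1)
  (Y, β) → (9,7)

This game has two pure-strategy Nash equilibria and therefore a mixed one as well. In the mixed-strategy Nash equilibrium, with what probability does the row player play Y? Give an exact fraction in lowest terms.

The row player's mix p on X must make the column player indifferent between α and β.
The column player's payoff from α: 5p + 1(1−p). From β: 0p + 7(1−p).
Set equal: 5p = 6(1−p) → p = 6/11.
Probability on Y is 1 − 6/11 = 5/11.

5/11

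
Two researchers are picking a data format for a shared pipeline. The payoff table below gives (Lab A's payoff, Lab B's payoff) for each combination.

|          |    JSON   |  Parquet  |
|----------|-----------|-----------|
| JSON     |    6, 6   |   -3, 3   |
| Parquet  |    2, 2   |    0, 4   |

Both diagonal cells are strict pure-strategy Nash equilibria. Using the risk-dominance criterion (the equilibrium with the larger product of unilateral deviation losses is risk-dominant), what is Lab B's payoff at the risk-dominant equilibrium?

At both JSON: Lab A loses 6 − 2 = 4 by deviating; Lab B loses 6 − 3 = 3. Product = 4·3 = 12.
At both Parquet: Lab A loses 0 − (-3) = 3 by deviating; Lab B loses 4 − 2 = 2. Product = 3·2 = 6.
12 > 6, so both JSON is risk-dominant. Lab B's payoff there is 6.

6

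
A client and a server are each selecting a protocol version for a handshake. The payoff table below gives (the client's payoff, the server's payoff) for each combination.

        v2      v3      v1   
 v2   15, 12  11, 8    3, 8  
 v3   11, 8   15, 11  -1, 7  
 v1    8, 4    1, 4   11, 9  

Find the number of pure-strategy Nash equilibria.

Both v2: the client gets 15 (best alternative 11); the server gets 12 (best alternative 8). Neither deviates — NE.
Both v3: the client gets 15 (best alternative 11); the server gets 11 (best alternative 8). Neither deviates — NE.
Both v1: the client gets 11 (best alternative 3); the server gets 9 (best alternative 4). Neither deviates — NE.
(v2, v3) is not a NE: the client would switch to v3 (15 > 11).
No other cell survives both best-response checks, so there are 3 pure NE.

3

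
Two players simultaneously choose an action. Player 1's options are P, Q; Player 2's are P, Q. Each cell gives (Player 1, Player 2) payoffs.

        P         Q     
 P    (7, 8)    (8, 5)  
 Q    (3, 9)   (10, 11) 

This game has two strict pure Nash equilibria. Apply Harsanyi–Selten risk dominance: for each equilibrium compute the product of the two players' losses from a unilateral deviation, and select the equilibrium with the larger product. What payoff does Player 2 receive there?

8

At both P: Player 1 loses 7 − 3 = 4 by deviating; Player 2 loses 8 − 5 = 3. Product = 4·3 = 12.
At both Q: Player 1 loses 10 − 8 = 2 by deviating; Player 2 loses 11 − 9 = 2. Product = 2·2 = 4.
12 > 4, so both P is risk-dominant. Player 2's payoff there is 8.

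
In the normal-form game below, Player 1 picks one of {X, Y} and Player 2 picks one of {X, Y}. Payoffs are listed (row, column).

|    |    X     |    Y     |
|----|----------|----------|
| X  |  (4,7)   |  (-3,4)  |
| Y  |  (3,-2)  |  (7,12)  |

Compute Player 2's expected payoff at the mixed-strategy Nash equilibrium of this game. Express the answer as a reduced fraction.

92/17

Player 1 mixes with probability p on X, chosen so Player 2 is indifferent: 7p + (-2)(1−p) = 4p + 12(1−p) gives p = 14/17.
Player 2's expected payoff is 7·14/17 + (-2)·3/17 = 92/17.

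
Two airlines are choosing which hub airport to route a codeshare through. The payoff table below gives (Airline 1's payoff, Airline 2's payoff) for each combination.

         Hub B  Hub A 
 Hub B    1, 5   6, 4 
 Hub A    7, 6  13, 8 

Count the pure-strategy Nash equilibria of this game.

Both Hub A: Airline 1 gets 13 (best alternative 6); Airline 2 gets 8 (best alternative 6). Neither deviates — NE.
Both Hub B is not a NE: Airline 1 would switch to Hub A (7 > 1).
No other cell survives both best-response checks, so there is 1 pure NE.

1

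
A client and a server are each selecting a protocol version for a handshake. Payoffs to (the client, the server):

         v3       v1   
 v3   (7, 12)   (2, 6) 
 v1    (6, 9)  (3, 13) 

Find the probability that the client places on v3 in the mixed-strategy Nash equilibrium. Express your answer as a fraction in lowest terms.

The client's mix p on v3 must make the server indifferent between v3 and v1.
The server's payoff from v3: 12p + 9(1−p). From v1: 6p + 13(1−p).
Set equal: 6p = 4(1−p) → p = 4/10 = 2/5.

2/5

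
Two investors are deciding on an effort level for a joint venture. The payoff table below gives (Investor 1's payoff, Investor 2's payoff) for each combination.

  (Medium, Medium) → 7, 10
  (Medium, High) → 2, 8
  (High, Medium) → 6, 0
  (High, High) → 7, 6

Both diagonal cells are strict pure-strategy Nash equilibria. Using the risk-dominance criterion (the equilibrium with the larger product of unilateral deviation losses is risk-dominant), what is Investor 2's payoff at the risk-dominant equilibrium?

6

At both Medium: Investor 1 loses 7 − 6 = 1 by deviating; Investor 2 loses 10 − 8 = 2. Product = 1·2 = 2.
At both High: Investor 1 loses 7 − 2 = 5 by deviating; Investor 2 loses 6 − 0 = 6. Product = 5·6 = 30.
30 > 2, so both High is risk-dominant. Investor 2's payoff there is 6.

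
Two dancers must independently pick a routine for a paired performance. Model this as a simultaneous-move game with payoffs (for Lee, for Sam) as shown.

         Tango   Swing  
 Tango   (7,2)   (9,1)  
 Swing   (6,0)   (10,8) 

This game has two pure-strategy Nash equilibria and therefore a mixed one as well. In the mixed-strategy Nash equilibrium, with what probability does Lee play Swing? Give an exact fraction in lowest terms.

Lee's mix p on Tango must make Sam indifferent between Tango and Swing.
Sam's payoff from Tango: 2p + 0(1−p). From Swing: 1p + 8(1−p).
Set equal: 1p = 8(1−p) → p = 8/9.
Probability on Swing is 1 − 8/9 = 1/9.

1/9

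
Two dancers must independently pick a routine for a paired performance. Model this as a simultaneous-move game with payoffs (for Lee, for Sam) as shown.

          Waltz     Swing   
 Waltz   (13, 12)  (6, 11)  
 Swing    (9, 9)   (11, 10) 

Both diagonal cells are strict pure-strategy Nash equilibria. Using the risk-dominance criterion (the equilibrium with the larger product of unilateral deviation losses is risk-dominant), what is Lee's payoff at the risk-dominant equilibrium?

At both Waltz: Lee loses 13 − 9 = 4 by deviating; Sam loses 12 − 11 = 1. Product = 4·1 = 4.
At both Swing: Lee loses 11 − 6 = 5 by deviating; Sam loses 10 − 9 = 1. Product = 5·1 = 5.
5 > 4, so both Swing is risk-dominant. Lee's payoff there is 11.

11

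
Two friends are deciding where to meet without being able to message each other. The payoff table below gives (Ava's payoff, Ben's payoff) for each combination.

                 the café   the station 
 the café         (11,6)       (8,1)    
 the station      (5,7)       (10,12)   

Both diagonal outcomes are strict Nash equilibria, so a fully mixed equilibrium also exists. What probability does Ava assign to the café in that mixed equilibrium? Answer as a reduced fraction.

1/2

Ava's mix p on the café must make Ben indifferent between the café and the station.
Ben's payoff from the café: 6p + 7(1−p). From the station: 1p + 12(1−p).
Set equal: 5p = 5(1−p) → p = 5/10 = 1/2.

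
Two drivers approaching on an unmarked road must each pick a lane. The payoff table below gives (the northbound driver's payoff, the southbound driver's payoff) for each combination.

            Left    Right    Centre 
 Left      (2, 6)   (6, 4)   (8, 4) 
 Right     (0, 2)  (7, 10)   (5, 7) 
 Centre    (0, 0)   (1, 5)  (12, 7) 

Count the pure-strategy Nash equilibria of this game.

Both Left: the northbound driver gets 2 (best alternative 0); the southbound driver gets 6 (best alternative 4). Neither deviates — NE.
Both Right: the northbound driver gets 7 (best alternative 6); the southbound driver gets 10 (best alternative 7). Neither deviates — NE.
Both Centre: the northbound driver gets 12 (best alternative 8); the southbound driver gets 7 (best alternative 5). Neither deviates — NE.
(Centre, Left) is not a NE: the northbound driver would switch to Left (2 > 0).
No other cell survives both best-response checks, so there are 3 pure NE.

3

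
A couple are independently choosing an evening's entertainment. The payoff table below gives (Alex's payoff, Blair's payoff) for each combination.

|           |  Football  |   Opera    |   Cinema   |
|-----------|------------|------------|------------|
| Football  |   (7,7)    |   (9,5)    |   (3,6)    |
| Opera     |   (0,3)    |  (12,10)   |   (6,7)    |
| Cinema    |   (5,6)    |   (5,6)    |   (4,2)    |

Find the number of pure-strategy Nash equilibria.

Both Football: Alex gets 7 (best alternative 5); Blair gets 7 (best alternative 6). Neither deviates — NE.
Both Opera: Alex gets 12 (best alternative 9); Blair gets 10 (best alternative 7). Neither deviates — NE.
Both Cinema is not a NE: Alex would switch to Opera (6 > 4).
No other cell survives both best-response checks, so there are 2 pure NE.

2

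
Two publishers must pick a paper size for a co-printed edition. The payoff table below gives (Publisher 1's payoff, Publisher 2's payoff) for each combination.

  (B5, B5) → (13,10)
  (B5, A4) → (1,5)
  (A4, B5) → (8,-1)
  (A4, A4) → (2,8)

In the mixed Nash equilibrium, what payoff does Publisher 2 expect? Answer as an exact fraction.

85/14

Publisher 1 mixes with probability p on B5, chosen so Publisher 2 is indifferent: 10p + (-1)(1−p) = 5p + 8(1−p) gives p = 9/14.
Publisher 2's expected payoff is 10·9/14 + (-1)·5/14 = 85/14.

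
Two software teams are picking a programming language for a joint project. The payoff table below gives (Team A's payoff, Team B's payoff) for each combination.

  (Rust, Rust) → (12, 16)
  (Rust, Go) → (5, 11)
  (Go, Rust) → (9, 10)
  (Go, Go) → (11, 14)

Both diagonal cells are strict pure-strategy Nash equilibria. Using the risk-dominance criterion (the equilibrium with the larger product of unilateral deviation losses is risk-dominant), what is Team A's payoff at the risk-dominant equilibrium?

At both Rust: Team A loses 12 − 9 = 3 by deviating; Team B loses 16 − 11 = 5. Product = 3·5 = 15.
At both Go: Team A loses 11 − 5 = 6 by deviating; Team B loses 14 − 10 = 4. Product = 6·4 = 24.
24 > 15, so both Go is risk-dominant. Team A's payoff there is 11.

11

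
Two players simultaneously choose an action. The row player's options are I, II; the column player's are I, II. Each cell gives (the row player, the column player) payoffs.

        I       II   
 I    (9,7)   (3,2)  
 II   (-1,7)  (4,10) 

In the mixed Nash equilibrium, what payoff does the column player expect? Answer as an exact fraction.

The row player mixes with probability p on I, chosen so the column player is indifferent: 7p + 7(1−p) = 2p + 10(1−p) gives p = 3/8.
The column player's expected payoff is 7·3/8 + 7·5/8 = 7.

7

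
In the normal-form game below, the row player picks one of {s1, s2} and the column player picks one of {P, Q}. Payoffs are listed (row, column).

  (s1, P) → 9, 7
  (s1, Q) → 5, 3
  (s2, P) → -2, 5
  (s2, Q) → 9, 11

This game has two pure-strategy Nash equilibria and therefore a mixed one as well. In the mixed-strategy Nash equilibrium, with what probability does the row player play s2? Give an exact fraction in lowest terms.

The row player's mix p on s1 must make the column player indifferent between P and Q.
The column player's payoff from P: 7p + 5(1−p). From Q: 3p + 11(1−p).
Set equal: 4p = 6(1−p) → p = 6/10 = 3/5.
Probability on s2 is 1 − 3/5 = 2/5.

2/5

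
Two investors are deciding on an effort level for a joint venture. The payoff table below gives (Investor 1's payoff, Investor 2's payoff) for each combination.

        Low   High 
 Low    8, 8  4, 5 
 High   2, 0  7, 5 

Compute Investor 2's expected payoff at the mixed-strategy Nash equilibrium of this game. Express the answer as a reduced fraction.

5

Investor 1 mixes with probability p on Low, chosen so Investor 2 is indifferent: 8p + 0(1−p) = 5p + 5(1−p) gives p = 5/8.
Investor 2's expected payoff is 8·5/8 + 0·3/8 = 5.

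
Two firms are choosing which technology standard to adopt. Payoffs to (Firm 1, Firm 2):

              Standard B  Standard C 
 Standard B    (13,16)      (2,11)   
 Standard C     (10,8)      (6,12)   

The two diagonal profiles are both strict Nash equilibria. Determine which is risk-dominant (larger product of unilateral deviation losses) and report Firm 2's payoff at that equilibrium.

At both Standard B: Firm 1 loses 13 − 10 = 3 by deviating; Firm 2 loses 16 − 11 = 5. Product = 3·5 = 15.
At both Standard C: Firm 1 loses 6 − 2 = 4 by deviating; Firm 2 loses 12 − 8 = 4. Product = 4·4 = 16.
16 > 15, so both Standard C is risk-dominant. Firm 2's payoff there is 12.

12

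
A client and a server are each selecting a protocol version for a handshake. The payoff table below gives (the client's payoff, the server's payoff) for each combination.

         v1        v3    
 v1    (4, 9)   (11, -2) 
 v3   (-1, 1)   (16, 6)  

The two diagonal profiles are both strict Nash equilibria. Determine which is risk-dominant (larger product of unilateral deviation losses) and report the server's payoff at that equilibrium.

9

At both v1: the client loses 4 − (-1) = 5 by deviating; the server loses 9 − (-2) = 11. Product = 5·11 = 55.
At both v3: the client loses 16 − 11 = 5 by deviating; the server loses 6 − 1 = 5. Product = 5·5 = 25.
55 > 25, so both v1 is risk-dominant. The server's payoff there is 9.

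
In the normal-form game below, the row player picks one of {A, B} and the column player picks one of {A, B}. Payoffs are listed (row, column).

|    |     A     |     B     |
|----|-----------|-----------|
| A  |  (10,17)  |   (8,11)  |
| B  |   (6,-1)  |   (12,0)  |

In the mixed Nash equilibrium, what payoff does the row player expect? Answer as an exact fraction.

9

The column player mixes with probability q on A, chosen so the row player is indifferent: 10q + 8(1−q) = 6q + 12(1−q) gives q = 1/2.
The row player's expected payoff (from either row, since indifferent) is 10·1/2 + 8·1/2 = 9.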